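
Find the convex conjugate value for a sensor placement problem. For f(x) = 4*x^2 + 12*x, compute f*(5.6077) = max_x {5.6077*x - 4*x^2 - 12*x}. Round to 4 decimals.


f*(y) = sup_x {y*x - a*x^2 - b*x} = sup_x {(y-b)*x - a*x^2}
FOC: (y - b) - 2a*x = 0 => x* = (y - b)/(2a)
x* = (5.6077 - 12)/(2*4) = -0.799
f*(5.6077) = (y-b)^2/(4a) = (5.6077 - 12)^2/(4*4)
= 40.8615/16 = 2.5538


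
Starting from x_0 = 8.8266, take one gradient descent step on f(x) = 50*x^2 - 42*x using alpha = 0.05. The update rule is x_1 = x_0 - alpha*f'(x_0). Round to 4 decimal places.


We compute the gradient at x_0 and apply the update.
f'(x) = 100*x - 42
f'(8.8266) = 100*8.8266 - 42 = 840.66
x_1 = 8.8266 - 0.05*840.66 = -33.2064


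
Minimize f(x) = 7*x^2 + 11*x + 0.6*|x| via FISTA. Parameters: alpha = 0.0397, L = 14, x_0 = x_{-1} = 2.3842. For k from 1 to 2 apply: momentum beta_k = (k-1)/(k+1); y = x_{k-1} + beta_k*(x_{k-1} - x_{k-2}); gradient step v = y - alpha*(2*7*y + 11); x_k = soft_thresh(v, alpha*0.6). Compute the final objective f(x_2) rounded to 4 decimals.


FISTA on f(x) = 7*x^2 + 11*x + 0.6*|x|
L = 14, alpha = 0.0397
Iteration 1: beta = 0.0, y = 2.3842 + 0.0*(2.3842 - 2.3842) = 2.3842
  grad(y) = 44.3788, v = y - alpha*grad = 0.6224
  prox(v) = soft_thresh(0.6224, 0.0238) = 0.5985
Iteration 2: beta = 0.3333, y = 0.5985 + 0.3333*(0.5985 - 2.3842) = 0.0033
  grad(y) = 11.0465, v = y - alpha*grad = -0.4352
  prox(v) = soft_thresh(-0.4352, 0.0238) = -0.4114
f(x_2) = 7*(-0.4114)^2 + 11*(-0.4114) + 0.6*|-0.4114| = -3.0938


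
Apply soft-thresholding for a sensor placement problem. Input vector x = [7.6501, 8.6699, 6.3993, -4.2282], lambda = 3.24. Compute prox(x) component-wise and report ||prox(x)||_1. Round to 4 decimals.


Soft-thresholding with lambda = 3.24:
prox(7.6501) = sign(7.6501)*max(|7.6501| - 3.24, 0) = 4.4101
prox(8.6699) = sign(8.6699)*max(|8.6699| - 3.24, 0) = 5.4299
prox(6.3993) = sign(6.3993)*max(|6.3993| - 3.24, 0) = 3.1593
prox(-4.2282) = sign(-4.2282)*max(|-4.2282| - 3.24, 0) = -0.9882
prox(x) = [4.4101, 5.4299, 3.1593, -0.9882]
||prox(x)||_1 = 4.4101 + 5.4299 + 3.1593 + 0.9882 = 13.9875


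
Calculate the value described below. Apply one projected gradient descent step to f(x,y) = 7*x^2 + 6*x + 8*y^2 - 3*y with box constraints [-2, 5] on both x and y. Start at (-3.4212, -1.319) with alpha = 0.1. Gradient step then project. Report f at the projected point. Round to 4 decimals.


Step 1: Compute gradient at (-3.4212, -1.319).
grad_x = 2*7*-3.4212 + 6 = -41.8968
grad_y = 2*8*-1.319 - 3 = -24.104
Step 2: Gradient step.
x_raw = -3.4212 - 0.1*-41.8968 = 0.7685
y_raw = -1.319 - 0.1*-24.104 = 1.0914
Step 3: Project onto [-2, 5].
x_proj = clip(0.7685) = 0.7685
y_proj = clip(1.0914) = 1.0914
Step 4: Evaluate f.
f(0.7685, 1.0914) = 14.9998


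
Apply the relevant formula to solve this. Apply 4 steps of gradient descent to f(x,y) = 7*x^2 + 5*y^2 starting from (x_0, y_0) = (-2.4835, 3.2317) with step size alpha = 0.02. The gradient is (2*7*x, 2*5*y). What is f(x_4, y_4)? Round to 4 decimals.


Gradient descent on f(x,y) = 7*x^2 + 5*y^2.
Starting point: (-2.4835, 3.2317), alpha = 0.02
Step 1: grad_x = 2*7*-2.4835 = -34.769, grad_y = 2*5*3.2317 = 32.317
  x_1 = -2.4835 - 0.02*-34.769 = -1.7881
  y_1 = 3.2317 - 0.02*32.317 = 2.5854
Step 2: grad_x = 2*7*-1.7881 = -25.0337, grad_y = 2*5*2.5854 = 25.8536
  x_2 = -1.7881 - 0.02*-25.0337 = -1.2874
  y_2 = 2.5854 - 0.02*25.8536 = 2.0683
Step 3: grad_x = 2*7*-1.2874 = -18.0242, grad_y = 2*5*2.0683 = 20.6829
  x_3 = -1.2874 - 0.02*-18.0242 = -0.927
  y_3 = 2.0683 - 0.02*20.6829 = 1.6546
Step 4: grad_x = 2*7*-0.927 = -12.9775, grad_y = 2*5*1.6546 = 16.5463
  x_4 = -0.927 - 0.02*-12.9775 = -0.6674
  y_4 = 1.6546 - 0.02*16.5463 = 1.3237
f(-0.6674, 1.3237) = 7*(-0.6674)^2 + 5*1.3237^2 = 11.879


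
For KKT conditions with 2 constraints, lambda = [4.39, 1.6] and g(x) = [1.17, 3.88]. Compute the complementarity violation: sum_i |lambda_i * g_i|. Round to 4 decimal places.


KKT complementary slackness check:
lambda_1 * g_1 = 4.39 * 1.17 = 5.1363
lambda_2 * g_2 = 1.6 * 3.88 = 6.208
Total violation = 5.1363 + 6.208 = 11.3443


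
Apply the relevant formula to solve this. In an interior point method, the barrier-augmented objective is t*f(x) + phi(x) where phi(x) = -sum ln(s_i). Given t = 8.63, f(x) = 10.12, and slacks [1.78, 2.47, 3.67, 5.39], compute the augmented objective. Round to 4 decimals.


Step 1: Compute log-barrier.
ln values: [0.5766, 0.9042, 1.3002, 1.6845]
phi = -(0.5766 + 0.9042 + 1.3002 + 1.6845) = -4.4656
Step 2: Compute augmented objective.
t*f(x) = 8.63*10.12 = 87.3356
Total = 87.3356 - 4.4656 = 82.87


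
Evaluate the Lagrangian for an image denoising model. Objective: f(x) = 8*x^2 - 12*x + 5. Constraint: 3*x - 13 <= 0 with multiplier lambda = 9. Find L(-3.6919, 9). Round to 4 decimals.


Step 1: Evaluate f(x).
f(-3.6919) = 8*(-3.6919)^2 - 12*(-3.6919) + 5 = 158.3438
Step 2: Evaluate g(x).
g(-3.6919) = 3*-3.6919 - 13 = -24.0757
Step 3: Compute Lagrangian.
L = 158.3438 + 9*-24.0757 = -58.3375


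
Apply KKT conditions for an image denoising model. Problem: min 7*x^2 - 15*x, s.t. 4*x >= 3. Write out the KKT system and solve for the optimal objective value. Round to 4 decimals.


Step 1: Try lambda = 0 (constraint inactive).
Stationarity: 2*7*x - 15 = 0
x* = 15/(2*7) = 15/14 = 1.0714 (rounded; the exact value 15/14 is used below)
Check constraint: 4*1.0714 = 4.2856 >= 3 -- satisfied.
Step 2: Compute optimal value.
f(x*) = 7*(15/14)^2 - 15*(15/14) = -8.0357


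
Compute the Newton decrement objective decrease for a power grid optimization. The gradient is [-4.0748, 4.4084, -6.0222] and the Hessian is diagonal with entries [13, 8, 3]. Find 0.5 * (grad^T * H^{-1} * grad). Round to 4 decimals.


Step 1: H is diagonal, so H^(-1) * g = [-0.3134, 0.5511, -2.0074].
Step 2: g^T H^(-1) g = sum_i g_i^2 / H_ii
  = (-4.0748)^2/13 + (4.4084)^2/8 + (-6.0222)^2/3
  = 1.2772 + 2.4292 + 12.089 = 15.7954
Step 3: Objective decrease = 0.5 * g^T H^(-1) g = 7.8977


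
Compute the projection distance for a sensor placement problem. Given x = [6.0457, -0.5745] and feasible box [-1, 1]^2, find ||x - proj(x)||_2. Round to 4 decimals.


Project each component onto [-1, 1].
clip(6.0457) = 1.0, clip(-0.5745) = -0.5745
Projection = [1.0, -0.5745]
Squared diffs: [25.4591, 0.0]
Distance = sqrt(25.4591) = 5.0457


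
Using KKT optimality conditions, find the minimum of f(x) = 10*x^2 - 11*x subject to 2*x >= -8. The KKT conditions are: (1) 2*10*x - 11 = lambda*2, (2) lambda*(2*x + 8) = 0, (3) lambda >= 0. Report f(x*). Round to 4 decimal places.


Step 1: Try lambda = 0 (constraint inactive).
Stationarity: 2*10*x - 11 = 0
x* = 11/(2*10) = 0.55
Check constraint: 2*0.55 = 1.1 >= -8 -- satisfied.
Step 2: Compute optimal value.
f(x*) = 10*0.55^2 - 11*0.55 = -3.025


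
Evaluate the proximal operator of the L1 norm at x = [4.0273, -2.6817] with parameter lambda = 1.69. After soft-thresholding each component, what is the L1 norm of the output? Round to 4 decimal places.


Soft-thresholding with lambda = 1.69:
prox(4.0273) = sign(4.0273)*max(|4.0273| - 1.69, 0) = 2.3373
prox(-2.6817) = sign(-2.6817)*max(|-2.6817| - 1.69, 0) = -0.9917
prox(x) = [2.3373, -0.9917]
||prox(x)||_1 = 2.3373 + 0.9917 = 3.329


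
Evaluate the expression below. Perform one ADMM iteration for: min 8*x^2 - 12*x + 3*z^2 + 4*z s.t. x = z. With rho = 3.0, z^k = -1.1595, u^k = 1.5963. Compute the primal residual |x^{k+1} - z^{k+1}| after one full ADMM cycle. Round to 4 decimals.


ADMM iteration with rho = 3.0, z^k = -1.1595, u^k = 1.5963
Step 1: x-update.
Minimize 8*x^2 - 12*x + (3.0/2)*(x + 1.1595 + 1.5963)^2
FOC: (2*8 + 3.0)*x = 12 + 3.0*(-1.1595 - 1.5963)
x^{k+1} = 0.1965
Step 2: z-update.
Minimize 3*z^2 + 4*z + (3.0/2)*(0.1965 - z + 1.5963)^2
FOC: (2*3 + 3.0)*z = -4 + 3.0*(0.1965 + 1.5963)
z^{k+1} = 0.1531
Step 3: u-update.
u^{k+1} = 1.5963 + 0.1965 - 0.1531 = 1.6396
Step 4: Primal residual = |0.1965 - 0.1531| = 0.0433


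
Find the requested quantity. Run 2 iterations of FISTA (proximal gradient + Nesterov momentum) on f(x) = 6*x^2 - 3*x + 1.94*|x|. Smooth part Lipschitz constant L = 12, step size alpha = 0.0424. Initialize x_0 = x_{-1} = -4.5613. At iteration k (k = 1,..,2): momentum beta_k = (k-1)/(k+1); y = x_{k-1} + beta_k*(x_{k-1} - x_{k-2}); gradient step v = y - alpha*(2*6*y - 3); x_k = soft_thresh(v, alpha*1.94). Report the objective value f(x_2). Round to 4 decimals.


FISTA on f(x) = 6*x^2 - 3*x + 1.94*|x|
L = 12, alpha = 0.0424
Iteration 1: beta = 0.0, y = -4.5613 + 0.0*(-4.5613 + 4.5613) = -4.5613
  grad(y) = -57.7356, v = y - alpha*grad = -2.1133
  prox(v) = soft_thresh(-2.1133, 0.0823) = -2.0311
Iteration 2: beta = 0.3333, y = -2.0311 + 0.3333*(-2.0311 + 4.5613) = -1.1876
  grad(y) = -17.2517, v = y - alpha*grad = -0.4562
  prox(v) = soft_thresh(-0.4562, 0.0823) = -0.3739
f(x_2) = 6*(-0.3739)^2 - 3*(-0.3739) + 1.94*|-0.3739| = 2.686


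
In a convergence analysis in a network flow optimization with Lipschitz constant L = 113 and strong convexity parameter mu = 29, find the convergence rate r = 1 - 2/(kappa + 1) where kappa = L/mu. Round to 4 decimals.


Step 1: Compute the condition number.
kappa = L/mu = 113/29 = 3.8966
Step 2: Compute the convergence rate.
r = 1 - 2/(kappa + 1) = 1 - 2*mu/(L + mu) = (L - mu)/(L + mu) = 84/142 = 0.5915


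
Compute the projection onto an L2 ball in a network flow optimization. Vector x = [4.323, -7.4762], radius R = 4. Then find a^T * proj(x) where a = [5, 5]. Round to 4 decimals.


Step 1: Compute ||x|| (intermediates to 6 decimals).
||x|| = sqrt(4.323^2 + (-7.4762)^2) = 8.636081
Step 2: Project.
Since ||x|| > R, scale = R/||x|| = 4/8.636081 = 0.463173, proj(x) = scale * x
proj(x) = [2.002297, -3.462774]
Step 3: Dot product.
a^T * proj(x) = 5*2.002297 + 5*(-3.462774) = -7.3024


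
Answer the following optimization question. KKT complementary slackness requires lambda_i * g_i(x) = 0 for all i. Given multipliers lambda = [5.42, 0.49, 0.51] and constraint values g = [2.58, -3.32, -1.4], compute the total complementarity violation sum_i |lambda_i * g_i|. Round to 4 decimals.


KKT complementary slackness check:
lambda_1 * g_1 = 5.42 * 2.58 = 13.9836
lambda_2 * g_2 = 0.49 * -3.32 = -1.6268
lambda_3 * g_3 = 0.51 * -1.4 = -0.714
Total violation = 13.9836 + 1.6268 + 0.714 = 16.3244


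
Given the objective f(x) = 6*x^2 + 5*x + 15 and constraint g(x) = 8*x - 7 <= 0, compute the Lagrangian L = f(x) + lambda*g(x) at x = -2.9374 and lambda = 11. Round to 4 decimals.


Step 1: Evaluate f(x).
f(-2.9374) = 6*(-2.9374)^2 + 5*(-2.9374) + 15 = 52.0829
Step 2: Evaluate g(x).
g(-2.9374) = 8*-2.9374 - 7 = -30.4992
Step 3: Compute Lagrangian.
L = 52.0829 + 11*-30.4992 = -283.4083


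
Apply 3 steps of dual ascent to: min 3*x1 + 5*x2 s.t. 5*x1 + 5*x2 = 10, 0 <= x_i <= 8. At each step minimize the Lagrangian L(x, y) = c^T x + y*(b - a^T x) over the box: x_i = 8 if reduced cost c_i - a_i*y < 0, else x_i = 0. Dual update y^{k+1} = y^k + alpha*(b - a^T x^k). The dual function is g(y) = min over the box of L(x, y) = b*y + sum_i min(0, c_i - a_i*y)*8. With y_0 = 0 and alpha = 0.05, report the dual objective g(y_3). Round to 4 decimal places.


Dual ascent for LP: min 3*x1 + 5*x2, 5*x1 + 5*x2 = 10, 0 <= x_i <= 8
Step 1: y^k = 0.0, reduced costs: (3.0, 5.0)
  x^k = (0.0, 0.0), subgradient = b - a^T x = 10.0
  y^{k+1} = 0.0 + 0.05*10.0 = 0.5
Step 2: y^k = 0.5, reduced costs: (0.5, 2.5)
  x^k = (0.0, 0.0), subgradient = b - a^T x = 10.0
  y^{k+1} = 0.5 + 0.05*10.0 = 1.0
Step 3: y^k = 1.0, reduced costs: (-2.0, 0.0)
  x^k = (8.0, 0.0), subgradient = b - a^T x = -30.0
  y^{k+1} = 1.0 + 0.05*-30.0 = -0.5
Dual objective at y_3 = -0.5: reduced costs (5.5, 7.5), box minimizer x = (0.0, 0.0)
g(y_3) = b*y + (c1 - a1*y)*x1 + (c2 - a2*y)*x2 = 10*(-0.5) + 5.5*0.0 + 7.5*0.0 = -5.0 + 0.0 + 0.0 = -5.0


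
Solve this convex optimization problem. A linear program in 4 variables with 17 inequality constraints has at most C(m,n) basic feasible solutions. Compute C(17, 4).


Each vertex corresponds to some choice of n active constraints out of m, so the number of vertices is at most C(m, n) = m! / (n!(m-n)!).
m = 17, n = 4
Numerator: 17 * 16 * 15 * 14
Denominator: 4! = 24
C(17, 4) = 2380


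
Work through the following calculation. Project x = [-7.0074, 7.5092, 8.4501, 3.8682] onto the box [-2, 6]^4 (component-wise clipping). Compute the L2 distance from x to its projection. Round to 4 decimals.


Project each component onto [-2, 6].
clip(-7.0074) = -2.0, clip(7.5092) = 6.0, clip(8.4501) = 6.0, clip(3.8682) = 3.8682
Projection = [-2.0, 6.0, 6.0, 3.8682]
Squared diffs: [25.0741, 2.2777, 6.003, 0.0]
Distance = sqrt(33.3548) = 5.7754


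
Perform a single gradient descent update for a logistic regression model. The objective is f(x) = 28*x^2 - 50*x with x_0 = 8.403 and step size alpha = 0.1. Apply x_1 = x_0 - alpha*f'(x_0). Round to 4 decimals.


We compute the gradient at x_0 and apply the update.
f'(x) = 56*x - 50
f'(8.403) = 56*8.403 - 50 = 420.568
x_1 = 8.403 - 0.1*420.568 = -33.6538


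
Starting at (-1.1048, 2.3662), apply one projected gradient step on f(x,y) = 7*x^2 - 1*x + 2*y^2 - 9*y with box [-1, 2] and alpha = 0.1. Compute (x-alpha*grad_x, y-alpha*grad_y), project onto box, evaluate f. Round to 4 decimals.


Step 1: Compute gradient at (-1.1048, 2.3662).
grad_x = 2*7*-1.1048 - 1 = -16.4672
grad_y = 2*2*2.3662 - 9 = 0.4648
Step 2: Gradient step.
x_raw = -1.1048 - 0.1*-16.4672 = 0.5419
y_raw = 2.3662 - 0.1*0.4648 = 2.3197
Step 3: Project onto [-1, 2].
x_proj = clip(0.5419) = 0.5419
y_proj = clip(2.3197) = 2.0
Step 4: Evaluate f.
f(0.5419, 2.0) = -8.4862


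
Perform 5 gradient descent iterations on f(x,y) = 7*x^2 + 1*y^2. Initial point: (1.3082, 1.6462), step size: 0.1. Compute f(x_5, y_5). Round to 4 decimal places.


Gradient descent on f(x,y) = 7*x^2 + 1*y^2.
Starting point: (1.3082, 1.6462), alpha = 0.1
Step 1: grad_x = 2*7*1.3082 = 18.3148, grad_y = 2*1*1.6462 = 3.2924
  x_1 = 1.3082 - 0.1*18.3148 = -0.5233
  y_1 = 1.6462 - 0.1*3.2924 = 1.317
Step 2: grad_x = 2*7*-0.5233 = -7.3259, grad_y = 2*1*1.317 = 2.6339
  x_2 = -0.5233 - 0.1*-7.3259 = 0.2093
  y_2 = 1.317 - 0.1*2.6339 = 1.0536
Step 3: grad_x = 2*7*0.2093 = 2.9304, grad_y = 2*1*1.0536 = 2.1071
  x_3 = 0.2093 - 0.1*2.9304 = -0.0837
  y_3 = 1.0536 - 0.1*2.1071 = 0.8429
Step 4: grad_x = 2*7*-0.0837 = -1.1721, grad_y = 2*1*0.8429 = 1.6857
  x_4 = -0.0837 - 0.1*-1.1721 = 0.0335
  y_4 = 0.8429 - 0.1*1.6857 = 0.6743
Step 5: grad_x = 2*7*0.0335 = 0.4689, grad_y = 2*1*0.6743 = 1.3486
  x_5 = 0.0335 - 0.1*0.4689 = -0.0134
  y_5 = 0.6743 - 0.1*1.3486 = 0.5394
f(-0.0134, 0.5394) = 7*(-0.0134)^2 + 1*0.5394^2 = 0.2922


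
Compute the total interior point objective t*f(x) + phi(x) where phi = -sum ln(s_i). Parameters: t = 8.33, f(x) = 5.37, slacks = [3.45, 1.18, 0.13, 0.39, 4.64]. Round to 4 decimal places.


Step 1: Compute log-barrier.
ln values: [1.2384, 0.1655, -2.0402, -0.9416, 1.5347]
phi = -(1.2384 + 0.1655 - 2.0402 - 0.9416 + 1.5347) = 0.0432
Step 2: Compute augmented objective.
t*f(x) = 8.33*5.37 = 44.7321
Total = 44.7321 + 0.0432 = 44.7753


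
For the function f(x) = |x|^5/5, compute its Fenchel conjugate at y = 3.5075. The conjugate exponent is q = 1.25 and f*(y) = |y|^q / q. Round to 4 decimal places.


The conjugate exponent q satisfies 1/p + 1/q = 1.
p = 5, so q = 5/(5 - 1) = 1.25
|y|^q = 3.5075^1.25 = 4.8001
f*(3.5075) = 4.8001 / 1.25 = 3.8401


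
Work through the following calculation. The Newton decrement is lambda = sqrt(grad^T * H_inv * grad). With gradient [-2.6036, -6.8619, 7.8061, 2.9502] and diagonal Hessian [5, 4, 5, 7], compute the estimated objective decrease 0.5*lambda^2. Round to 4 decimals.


Step 1: H is diagonal, so H^(-1) * g = [-0.5207, -1.7155, 1.5612, 0.4215].
Step 2: g^T H^(-1) g = sum_i g_i^2 / H_ii
  = (-2.6036)^2/5 + (-6.8619)^2/4 + (7.8061)^2/5 + (2.9502)^2/7
  = 1.3557 + 11.7714 + 12.187 + 1.2434 = 26.5576
Step 3: Objective decrease = 0.5 * g^T H^(-1) g = 13.2788


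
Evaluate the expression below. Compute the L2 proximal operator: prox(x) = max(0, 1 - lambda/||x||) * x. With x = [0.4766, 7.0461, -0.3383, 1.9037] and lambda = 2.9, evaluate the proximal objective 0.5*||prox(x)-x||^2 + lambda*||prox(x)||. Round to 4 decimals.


Step 1: Compute ||x||.
||x|| = 7.3221
Step 2: Compute scaling factor.
scale = max(0, 1 - 2.9/7.3221) = 0.6039
Step 3: prox(x) = [0.2878, 4.2554, -0.2043, 1.1497]
||prox(x)|| = 4.4221
Step 4: Proximal objective.
0.5*||prox-x||^2 = 4.205
lambda*||prox|| = 12.8241
Total = 17.0291


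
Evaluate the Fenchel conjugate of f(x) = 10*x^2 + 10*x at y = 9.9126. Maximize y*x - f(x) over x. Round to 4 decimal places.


f*(y) = sup_x {y*x - a*x^2 - b*x} = sup_x {(y-b)*x - a*x^2}
FOC: (y - b) - 2a*x = 0 => x* = (y - b)/(2a)
x* = (9.9126 - 10)/(2*10) = -0.0044
f*(9.9126) = (y-b)^2/(4a) = (9.9126 - 10)^2/(4*10)
= 0.0076/40 = 0.0002


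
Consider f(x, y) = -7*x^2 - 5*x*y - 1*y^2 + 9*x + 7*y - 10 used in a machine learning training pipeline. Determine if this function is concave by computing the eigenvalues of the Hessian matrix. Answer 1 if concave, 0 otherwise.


The Hessian of f(x,y) = -7*x^2 - 5*x*y - 1*y^2 + 9*x + 7*y - 10 is:
H = [[-14, -5], [-5, -2]]
Trace = -14 - 2 = -16
Determinant = -14*-2 - (-5)^2 = 3
Discriminant = (-16)^2 - 4*3 = 244.0
Eigenvalues: lambda_1 = -15.8102, lambda_2 = -0.1898
The function is concave.

1


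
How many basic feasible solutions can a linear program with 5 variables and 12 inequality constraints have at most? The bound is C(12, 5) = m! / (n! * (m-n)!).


Each vertex corresponds to some choice of n active constraints out of m, so the number of vertices is at most C(m, n) = m! / (n!(m-n)!).
m = 12, n = 5
Numerator: 12 * 11 * 10 * 9 * 8
Denominator: 5! = 120
C(12, 5) = 792


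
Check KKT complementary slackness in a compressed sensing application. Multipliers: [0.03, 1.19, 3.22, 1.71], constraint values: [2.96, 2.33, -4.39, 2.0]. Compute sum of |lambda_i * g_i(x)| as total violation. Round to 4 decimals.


KKT complementary slackness check:
lambda_1 * g_1 = 0.03 * 2.96 = 0.0888
lambda_2 * g_2 = 1.19 * 2.33 = 2.7727
lambda_3 * g_3 = 3.22 * -4.39 = -14.1358
lambda_4 * g_4 = 1.71 * 2.0 = 3.42
Total violation = 0.0888 + 2.7727 + 14.1358 + 3.42 = 20.4173


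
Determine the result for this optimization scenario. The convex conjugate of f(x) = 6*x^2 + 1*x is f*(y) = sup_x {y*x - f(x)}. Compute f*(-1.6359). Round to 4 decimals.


f*(y) = sup_x {y*x - a*x^2 - b*x} = sup_x {(y-b)*x - a*x^2}
FOC: (y - b) - 2a*x = 0 => x* = (y - b)/(2a)
x* = (-1.6359 - 1)/(2*6) = -0.2197
f*(-1.6359) = (y-b)^2/(4a) = (-1.6359 - 1)^2/(4*6)
= 6.948/24 = 0.2895


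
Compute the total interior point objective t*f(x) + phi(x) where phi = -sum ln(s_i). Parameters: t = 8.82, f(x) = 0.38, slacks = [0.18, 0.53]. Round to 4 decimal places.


Step 1: Compute log-barrier.
ln values: [-1.7148, -0.6349]
phi = -(-1.7148 - 0.6349) = 2.3497
Step 2: Compute augmented objective.
t*f(x) = 8.82*0.38 = 3.3516
Total = 3.3516 + 2.3497 = 5.7013


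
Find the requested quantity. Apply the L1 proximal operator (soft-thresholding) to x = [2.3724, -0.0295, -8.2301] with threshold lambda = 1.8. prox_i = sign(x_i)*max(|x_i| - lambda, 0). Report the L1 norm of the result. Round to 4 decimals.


Soft-thresholding with lambda = 1.8:
prox(2.3724) = sign(2.3724)*max(|2.3724| - 1.8, 0) = 0.5724
prox(-0.0295) = sign(-0.0295)*max(|-0.0295| - 1.8, 0) = 0.0
prox(-8.2301) = sign(-8.2301)*max(|-8.2301| - 1.8, 0) = -6.4301
prox(x) = [0.5724, 0.0, -6.4301]
||prox(x)||_1 = 0.5724 + 0.0 + 6.4301 = 7.0025


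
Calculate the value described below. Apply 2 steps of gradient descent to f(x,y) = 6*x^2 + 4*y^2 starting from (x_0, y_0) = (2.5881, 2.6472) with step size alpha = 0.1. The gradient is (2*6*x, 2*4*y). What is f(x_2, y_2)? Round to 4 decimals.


Gradient descent on f(x,y) = 6*x^2 + 4*y^2.
Starting point: (2.5881, 2.6472), alpha = 0.1
Step 1: grad_x = 2*6*2.5881 = 31.0572, grad_y = 2*4*2.6472 = 21.1776
  x_1 = 2.5881 - 0.1*31.0572 = -0.5176
  y_1 = 2.6472 - 0.1*21.1776 = 0.5294
Step 2: grad_x = 2*6*-0.5176 = -6.2114, grad_y = 2*4*0.5294 = 4.2355
  x_2 = -0.5176 - 0.1*-6.2114 = 0.1035
  y_2 = 0.5294 - 0.1*4.2355 = 0.1059
f(0.1035, 0.1059) = 6*0.1035^2 + 4*0.1059^2 = 0.1092


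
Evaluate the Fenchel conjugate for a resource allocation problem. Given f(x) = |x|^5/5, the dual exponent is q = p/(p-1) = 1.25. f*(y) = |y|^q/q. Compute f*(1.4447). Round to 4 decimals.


The conjugate exponent q satisfies 1/p + 1/q = 1.
p = 5, so q = 5/(5 - 1) = 1.25
|y|^q = 1.4447^1.25 = 1.5839
f*(1.4447) = 1.5839 / 1.25 = 1.2671


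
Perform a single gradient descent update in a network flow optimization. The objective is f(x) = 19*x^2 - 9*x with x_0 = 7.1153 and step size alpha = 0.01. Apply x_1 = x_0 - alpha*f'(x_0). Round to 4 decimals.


We compute the gradient at x_0 and apply the update.
f'(x) = 38*x - 9
f'(7.1153) = 38*7.1153 - 9 = 261.3814
x_1 = 7.1153 - 0.01*261.3814 = 4.5015


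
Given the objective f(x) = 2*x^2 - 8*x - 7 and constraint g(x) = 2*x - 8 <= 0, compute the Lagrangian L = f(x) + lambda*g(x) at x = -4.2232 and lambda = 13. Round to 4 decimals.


Step 1: Evaluate f(x).
f(-4.2232) = 2*(-4.2232)^2 - 8*(-4.2232) - 7 = 62.4564
Step 2: Evaluate g(x).
g(-4.2232) = 2*-4.2232 - 8 = -16.4464
Step 3: Compute Lagrangian.
L = 62.4564 + 13*-16.4464 = -151.3468


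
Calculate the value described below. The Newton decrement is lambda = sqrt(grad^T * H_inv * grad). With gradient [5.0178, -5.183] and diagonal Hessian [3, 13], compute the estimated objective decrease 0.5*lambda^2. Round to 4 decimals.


Step 1: H is diagonal, so H^(-1) * g = [1.6726, -0.3987].
Step 2: g^T H^(-1) g = sum_i g_i^2 / H_ii
  = (5.0178)^2/3 + (-5.183)^2/13
  = 8.3928 + 2.0664 = 10.4592
Step 3: Objective decrease = 0.5 * g^T H^(-1) g = 5.2296


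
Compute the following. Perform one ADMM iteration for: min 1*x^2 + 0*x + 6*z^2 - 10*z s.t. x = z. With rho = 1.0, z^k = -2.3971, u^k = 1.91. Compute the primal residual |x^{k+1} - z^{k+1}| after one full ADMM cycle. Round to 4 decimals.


ADMM iteration with rho = 1.0, z^k = -2.3971, u^k = 1.91
Step 1: x-update.
Minimize 1*x^2 + 0*x + (1.0/2)*(x + 2.3971 + 1.91)^2
FOC: (2*1 + 1.0)*x = 0 + 1.0*(-2.3971 - 1.91)
x^{k+1} = -1.4357
Step 2: z-update.
Minimize 6*z^2 - 10*z + (1.0/2)*(-1.4357 - z + 1.91)^2
FOC: (2*6 + 1.0)*z = 10 + 1.0*(-1.4357 + 1.91)
z^{k+1} = 0.8057
Step 3: u-update.
u^{k+1} = 1.91 - 1.4357 - 0.8057 = -0.3314
Step 4: Primal residual = |-1.4357 - 0.8057| = 2.2414


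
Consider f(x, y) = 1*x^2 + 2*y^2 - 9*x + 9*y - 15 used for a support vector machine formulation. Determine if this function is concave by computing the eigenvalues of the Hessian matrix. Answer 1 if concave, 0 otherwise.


The Hessian of f(x,y) = 1*x^2 + 2*y^2 - 9*x + 9*y - 15 is:
H = [[2, 0], [0, 4]]
Trace = 2 + 4 = 6
Determinant = 2*4 - (0)^2 = 8
Discriminant = (6)^2 - 4*8 = 4.0
Eigenvalues: lambda_1 = 2.0, lambda_2 = 4.0
The function is not concave.

0


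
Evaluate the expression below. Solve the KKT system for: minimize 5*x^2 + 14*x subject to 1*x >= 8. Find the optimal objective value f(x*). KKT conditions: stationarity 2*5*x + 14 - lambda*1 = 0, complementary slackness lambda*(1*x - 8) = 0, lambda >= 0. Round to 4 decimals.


Step 1: Try lambda = 0 (constraint inactive).
x_unc = -14/(2*5) = -1.4
Check: 1*-1.4 = -1.4 < 8 -- violated!
Step 2: Constraint must be active: 1*x = 8
x* = 8/1 = 8.0
lambda = (2*5*8.0 + 14)/1 = 94.0
Step 3: Compute optimal value.
f(x*) = 5*8.0^2 + 14*8.0 = 432.0


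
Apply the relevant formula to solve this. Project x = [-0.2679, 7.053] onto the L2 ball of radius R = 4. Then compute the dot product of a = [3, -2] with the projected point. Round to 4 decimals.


Step 1: Compute ||x|| (intermediates to 6 decimals).
||x|| = sqrt((-0.2679)^2 + 7.053^2) = 7.058086
Step 2: Project.
Since ||x|| > R, scale = R/||x|| = 4/7.058086 = 0.566726, proj(x) = scale * x
proj(x) = [-0.151826, 3.997118]
Step 3: Dot product.
a^T * proj(x) = 3*(-0.151826) - 2*3.997118 = -8.4497


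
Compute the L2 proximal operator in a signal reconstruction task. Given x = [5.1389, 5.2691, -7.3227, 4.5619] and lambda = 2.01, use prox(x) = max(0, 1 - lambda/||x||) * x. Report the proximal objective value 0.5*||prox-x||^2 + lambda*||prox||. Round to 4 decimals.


Step 1: Compute ||x||.
||x|| = 11.3404
Step 2: Compute scaling factor.
scale = max(0, 1 - 2.01/11.3404) = 0.8228
Step 3: prox(x) = [4.2281, 4.3352, -6.0248, 3.7533]
||prox(x)|| = 9.3304
Step 4: Proximal objective.
0.5*||prox-x||^2 = 2.0201
lambda*||prox|| = 18.7541
Total = 20.7741


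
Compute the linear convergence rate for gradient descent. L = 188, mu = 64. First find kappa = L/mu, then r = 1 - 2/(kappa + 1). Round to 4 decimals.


Step 1: Compute the condition number.
kappa = L/mu = 188/64 = 2.9375
Step 2: Compute the convergence rate.
r = 1 - 2/(kappa + 1) = 1 - 2*mu/(L + mu) = (L - mu)/(L + mu) = 124/252 = 0.4921


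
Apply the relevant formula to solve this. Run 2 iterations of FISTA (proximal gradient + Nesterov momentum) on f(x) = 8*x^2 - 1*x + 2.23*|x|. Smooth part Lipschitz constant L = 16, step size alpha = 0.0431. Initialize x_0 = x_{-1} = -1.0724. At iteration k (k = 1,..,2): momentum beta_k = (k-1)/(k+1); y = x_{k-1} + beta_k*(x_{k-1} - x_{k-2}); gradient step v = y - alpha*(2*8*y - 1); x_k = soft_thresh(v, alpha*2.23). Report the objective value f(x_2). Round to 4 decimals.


FISTA on f(x) = 8*x^2 - 1*x + 2.23*|x|
L = 16, alpha = 0.0431
Iteration 1: beta = 0.0, y = -1.0724 + 0.0*(-1.0724 + 1.0724) = -1.0724
  grad(y) = -18.1584, v = y - alpha*grad = -0.2898
  prox(v) = soft_thresh(-0.2898, 0.0961) = -0.1937
Iteration 2: beta = 0.3333, y = -0.1937 + 0.3333*(-0.1937 + 1.0724) = 0.0993
  grad(y) = 0.5881, v = y - alpha*grad = 0.0739
  prox(v) = soft_thresh(0.0739, 0.0961) = 0.0
f(x_2) = 8*0.0^2 - 1*0.0 + 2.23*|0.0| = 0.0


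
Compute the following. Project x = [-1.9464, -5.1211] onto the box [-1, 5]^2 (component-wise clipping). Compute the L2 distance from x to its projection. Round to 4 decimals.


Project each component onto [-1, 5].
clip(-1.9464) = -1.0, clip(-5.1211) = -1.0
Projection = [-1.0, -1.0]
Squared diffs: [0.8957, 16.9835]
Distance = sqrt(17.8792) = 4.2284


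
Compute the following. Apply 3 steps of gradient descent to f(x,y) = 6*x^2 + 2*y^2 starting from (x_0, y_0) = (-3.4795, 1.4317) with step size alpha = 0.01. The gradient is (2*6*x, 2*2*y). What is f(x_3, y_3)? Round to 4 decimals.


Gradient descent on f(x,y) = 6*x^2 + 2*y^2.
Starting point: (-3.4795, 1.4317), alpha = 0.01
Step 1: grad_x = 2*6*-3.4795 = -41.754, grad_y = 2*2*1.4317 = 5.7268
  x_1 = -3.4795 - 0.01*-41.754 = -3.062
  y_1 = 1.4317 - 0.01*5.7268 = 1.3744
Step 2: grad_x = 2*6*-3.062 = -36.7435, grad_y = 2*2*1.3744 = 5.4977
  x_2 = -3.062 - 0.01*-36.7435 = -2.6945
  y_2 = 1.3744 - 0.01*5.4977 = 1.3195
Step 3: grad_x = 2*6*-2.6945 = -32.3343, grad_y = 2*2*1.3195 = 5.2778
  x_3 = -2.6945 - 0.01*-32.3343 = -2.3712
  y_3 = 1.3195 - 0.01*5.2778 = 1.2667
f(-2.3712, 1.2667) = 6*(-2.3712)^2 + 2*1.2667^2 = 36.944


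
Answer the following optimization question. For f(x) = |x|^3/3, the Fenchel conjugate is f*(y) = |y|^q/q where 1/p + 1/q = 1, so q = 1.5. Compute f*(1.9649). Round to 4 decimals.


The conjugate exponent q satisfies 1/p + 1/q = 1.
p = 3, so q = 3/(3 - 1) = 1.5
|y|^q = 1.9649^1.5 = 2.7543
f*(1.9649) = 2.7543 / 1.5 = 1.8362


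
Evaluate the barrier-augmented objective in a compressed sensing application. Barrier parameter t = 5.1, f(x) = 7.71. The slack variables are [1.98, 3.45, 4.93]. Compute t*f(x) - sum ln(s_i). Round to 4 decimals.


Step 1: Compute log-barrier.
ln values: [0.6831, 1.2384, 1.5953]
phi = -(0.6831 + 1.2384 + 1.5953) = -3.5168
Step 2: Compute augmented objective.
t*f(x) = 5.1*7.71 = 39.321
Total = 39.321 - 3.5168 = 35.8042


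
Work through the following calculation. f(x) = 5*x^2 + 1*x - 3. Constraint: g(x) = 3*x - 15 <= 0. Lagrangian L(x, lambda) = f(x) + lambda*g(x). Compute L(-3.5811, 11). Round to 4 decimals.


Step 1: Evaluate f(x).
f(-3.5811) = 5*(-3.5811)^2 + 1*(-3.5811) - 3 = 57.5403
Step 2: Evaluate g(x).
g(-3.5811) = 3*-3.5811 - 15 = -25.7433
Step 3: Compute Lagrangian.
L = 57.5403 + 11*-25.7433 = -225.636


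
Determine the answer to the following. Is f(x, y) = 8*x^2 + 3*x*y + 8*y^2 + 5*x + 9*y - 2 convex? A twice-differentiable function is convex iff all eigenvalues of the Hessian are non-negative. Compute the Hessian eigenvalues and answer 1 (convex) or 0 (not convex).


The Hessian of f(x,y) = 8*x^2 + 3*x*y + 8*y^2 + 5*x + 9*y - 2 is:
H = [[16, 3], [3, 16]]
Trace = 16 + 16 = 32
Determinant = 16*16 - (3)^2 = 247
Discriminant = (32)^2 - 4*247 = 36.0
Eigenvalues: lambda_1 = 13.0, lambda_2 = 19.0
The function is convex.

1


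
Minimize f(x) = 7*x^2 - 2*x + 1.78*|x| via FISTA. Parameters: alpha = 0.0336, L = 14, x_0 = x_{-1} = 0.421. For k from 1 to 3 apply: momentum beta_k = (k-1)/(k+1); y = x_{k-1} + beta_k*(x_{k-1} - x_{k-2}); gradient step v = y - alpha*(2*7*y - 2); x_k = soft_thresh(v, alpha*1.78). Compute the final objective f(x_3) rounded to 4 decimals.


FISTA on f(x) = 7*x^2 - 2*x + 1.78*|x|
L = 14, alpha = 0.0336
Iteration 1: beta = 0.0, y = 0.421 + 0.0*(0.421 - 0.421) = 0.421
  grad(y) = 3.894, v = y - alpha*grad = 0.2902
  prox(v) = soft_thresh(0.2902, 0.0598) = 0.2304
Iteration 2: beta = 0.3333, y = 0.2304 + 0.3333*(0.2304 - 0.421) = 0.1668
  grad(y) = 0.3353, v = y - alpha*grad = 0.1555
  prox(v) = soft_thresh(0.1555, 0.0598) = 0.0957
Iteration 3: beta = 0.5, y = 0.0957 + 0.5*(0.0957 - 0.2304) = 0.0284
  grad(y) = -1.6021, v = y - alpha*grad = 0.0823
  prox(v) = soft_thresh(0.0823, 0.0598) = 0.0224
f(x_3) = 7*0.0224^2 - 2*0.0224 + 1.78*|0.0224| = -0.0014


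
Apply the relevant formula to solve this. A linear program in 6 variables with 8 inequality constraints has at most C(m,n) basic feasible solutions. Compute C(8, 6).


Each vertex corresponds to some choice of n active constraints out of m, so the number of vertices is at most C(m, n) = m! / (n!(m-n)!).
m = 8, n = 6
Numerator: 8 * 7 * 6 * 5 * 4 * 3
Denominator: 6! = 720
C(8, 6) = 28


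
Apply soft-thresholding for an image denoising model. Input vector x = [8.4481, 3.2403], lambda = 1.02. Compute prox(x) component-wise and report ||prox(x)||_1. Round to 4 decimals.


Soft-thresholding with lambda = 1.02:
prox(8.4481) = sign(8.4481)*max(|8.4481| - 1.02, 0) = 7.4281
prox(3.2403) = sign(3.2403)*max(|3.2403| - 1.02, 0) = 2.2203
prox(x) = [7.4281, 2.2203]
||prox(x)||_1 = 7.4281 + 2.2203 = 9.6484


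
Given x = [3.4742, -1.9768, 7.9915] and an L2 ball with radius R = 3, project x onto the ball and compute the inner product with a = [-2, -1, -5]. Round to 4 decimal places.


Step 1: Compute ||x|| (intermediates to 6 decimals).
||x|| = sqrt(3.4742^2 + (-1.9768)^2 + 7.9915^2) = 8.935428
Step 2: Project.
Since ||x|| > R, scale = R/||x|| = 3/8.935428 = 0.335742, proj(x) = scale * x
proj(x) = [1.166435, -0.663695, 2.683082]
Step 3: Dot product.
a^T * proj(x) = -2*1.166435 - 1*(-0.663695) - 5*2.683082 = -15.0846


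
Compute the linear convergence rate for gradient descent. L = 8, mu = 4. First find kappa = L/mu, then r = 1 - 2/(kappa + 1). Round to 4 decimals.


Step 1: Compute the condition number.
kappa = L/mu = 8/4 = 2.0
Step 2: Compute the convergence rate.
r = 1 - 2/(kappa + 1) = 1 - 2*mu/(L + mu) = (L - mu)/(L + mu) = 4/12 = 0.3333


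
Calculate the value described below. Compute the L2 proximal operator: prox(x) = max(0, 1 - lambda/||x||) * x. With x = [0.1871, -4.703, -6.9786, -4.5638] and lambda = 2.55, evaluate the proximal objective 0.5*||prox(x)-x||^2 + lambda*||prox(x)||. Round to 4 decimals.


Step 1: Compute ||x||.
||x|| = 9.5751
Step 2: Compute scaling factor.
scale = max(0, 1 - 2.55/9.5751) = 0.7337
Step 3: prox(x) = [0.1373, -3.4505, -5.1201, -3.3484]
||prox(x)|| = 7.0251
Step 4: Proximal objective.
0.5*||prox-x||^2 = 3.2513
lambda*||prox|| = 17.914
Total = 21.1652


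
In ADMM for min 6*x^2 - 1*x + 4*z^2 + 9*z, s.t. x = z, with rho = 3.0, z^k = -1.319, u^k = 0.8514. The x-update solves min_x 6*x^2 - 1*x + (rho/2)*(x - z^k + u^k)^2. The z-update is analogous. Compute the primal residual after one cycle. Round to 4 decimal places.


ADMM iteration with rho = 3.0, z^k = -1.319, u^k = 0.8514
Step 1: x-update.
Minimize 6*x^2 - 1*x + (3.0/2)*(x + 1.319 + 0.8514)^2
FOC: (2*6 + 3.0)*x = 1 + 3.0*(-1.319 - 0.8514)
x^{k+1} = -0.3674
Step 2: z-update.
Minimize 4*z^2 + 9*z + (3.0/2)*(-0.3674 - z + 0.8514)^2
FOC: (2*4 + 3.0)*z = -9 + 3.0*(-0.3674 + 0.8514)
z^{k+1} = -0.6862
Step 3: u-update.
u^{k+1} = 0.8514 - 0.3674 + 0.6862 = 1.1702
Step 4: Primal residual = |-0.3674 + 0.6862| = 0.3188


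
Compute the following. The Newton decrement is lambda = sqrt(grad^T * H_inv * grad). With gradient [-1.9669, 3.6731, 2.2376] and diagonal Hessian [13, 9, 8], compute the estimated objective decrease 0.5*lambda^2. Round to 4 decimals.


Step 1: H is diagonal, so H^(-1) * g = [-0.1513, 0.4081, 0.2797].
Step 2: g^T H^(-1) g = sum_i g_i^2 / H_ii
  = (-1.9669)^2/13 + (3.6731)^2/9 + (2.2376)^2/8
  = 0.2976 + 1.4991 + 0.6259 = 2.4225
Step 3: Objective decrease = 0.5 * g^T H^(-1) g = 1.2113


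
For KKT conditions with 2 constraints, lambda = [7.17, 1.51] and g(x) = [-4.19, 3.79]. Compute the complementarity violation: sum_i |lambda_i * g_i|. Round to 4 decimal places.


KKT complementary slackness check:
lambda_1 * g_1 = 7.17 * -4.19 = -30.0423
lambda_2 * g_2 = 1.51 * 3.79 = 5.7229
Total violation = 30.0423 + 5.7229 = 35.7652


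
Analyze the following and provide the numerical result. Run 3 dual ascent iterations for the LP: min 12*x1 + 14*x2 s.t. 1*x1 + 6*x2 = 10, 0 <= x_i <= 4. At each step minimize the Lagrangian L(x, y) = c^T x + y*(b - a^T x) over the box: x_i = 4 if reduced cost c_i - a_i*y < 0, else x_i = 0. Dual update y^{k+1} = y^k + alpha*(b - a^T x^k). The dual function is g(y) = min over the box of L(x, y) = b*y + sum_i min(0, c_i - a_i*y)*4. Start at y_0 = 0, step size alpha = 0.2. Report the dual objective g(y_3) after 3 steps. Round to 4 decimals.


Dual ascent for LP: min 12*x1 + 14*x2, 1*x1 + 6*x2 = 10, 0 <= x_i <= 4
Step 1: y^k = 0.0, reduced costs: (12.0, 14.0)
  x^k = (0.0, 0.0), subgradient = b - a^T x = 10.0
  y^{k+1} = 0.0 + 0.2*10.0 = 2.0
Step 2: y^k = 2.0, reduced costs: (10.0, 2.0)
  x^k = (0.0, 0.0), subgradient = b - a^T x = 10.0
  y^{k+1} = 2.0 + 0.2*10.0 = 4.0
Step 3: y^k = 4.0, reduced costs: (8.0, -10.0)
  x^k = (0.0, 4.0), subgradient = b - a^T x = -14.0
  y^{k+1} = 4.0 + 0.2*-14.0 = 1.2
Dual objective at y_3 = 1.2: reduced costs (10.8, 6.8), box minimizer x = (0.0, 0.0)
g(y_3) = b*y + (c1 - a1*y)*x1 + (c2 - a2*y)*x2 = 10*1.2 + 10.8*0.0 + 6.8*0.0 = 12.0 + 0.0 + 0.0 = 12.0


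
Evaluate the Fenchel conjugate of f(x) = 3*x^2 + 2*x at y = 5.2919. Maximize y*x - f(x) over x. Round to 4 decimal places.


f*(y) = sup_x {y*x - a*x^2 - b*x} = sup_x {(y-b)*x - a*x^2}
FOC: (y - b) - 2a*x = 0 => x* = (y - b)/(2a)
x* = (5.2919 - 2)/(2*3) = 0.5487
f*(5.2919) = (y-b)^2/(4a) = (5.2919 - 2)^2/(4*3)
= 10.8366/12 = 0.9031


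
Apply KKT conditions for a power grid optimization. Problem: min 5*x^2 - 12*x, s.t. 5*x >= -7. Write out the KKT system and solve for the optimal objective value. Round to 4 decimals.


Step 1: Try lambda = 0 (constraint inactive).
Stationarity: 2*5*x - 12 = 0
x* = 12/(2*5) = 1.2
Check constraint: 5*1.2 = 6.0 >= -7 -- satisfied.
Step 2: Compute optimal value.
f(x*) = 5*1.2^2 - 12*1.2 = -7.2


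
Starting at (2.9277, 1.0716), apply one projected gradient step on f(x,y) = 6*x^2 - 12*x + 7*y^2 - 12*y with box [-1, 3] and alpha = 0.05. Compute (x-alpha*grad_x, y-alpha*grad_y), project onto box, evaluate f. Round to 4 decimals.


Step 1: Compute gradient at (2.9277, 1.0716).
grad_x = 2*6*2.9277 - 12 = 23.1324
grad_y = 2*7*1.0716 - 12 = 3.0024
Step 2: Gradient step.
x_raw = 2.9277 - 0.05*23.1324 = 1.7711
y_raw = 1.0716 - 0.05*3.0024 = 0.9215
Step 3: Project onto [-1, 3].
x_proj = clip(1.7711) = 1.7711
y_proj = clip(0.9215) = 0.9215
Step 4: Evaluate f.
f(1.7711, 0.9215) = -7.5465


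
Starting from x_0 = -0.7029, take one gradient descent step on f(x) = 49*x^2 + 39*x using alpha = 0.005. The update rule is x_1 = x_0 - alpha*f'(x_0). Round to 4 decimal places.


We compute the gradient at x_0 and apply the update.
f'(x) = 98*x + 39
f'(-0.7029) = 98*-0.7029 + 39 = -29.8842
x_1 = -0.7029 - 0.005*-29.8842 = -0.5535


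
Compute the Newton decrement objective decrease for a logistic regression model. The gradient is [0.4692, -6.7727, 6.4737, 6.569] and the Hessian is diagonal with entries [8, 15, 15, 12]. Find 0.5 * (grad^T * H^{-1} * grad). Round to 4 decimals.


Step 1: H is diagonal, so H^(-1) * g = [0.0587, -0.4515, 0.4316, 0.5474].
Step 2: g^T H^(-1) g = sum_i g_i^2 / H_ii
  = (0.4692)^2/8 + (-6.7727)^2/15 + (6.4737)^2/15 + (6.569)^2/12
  = 0.0275 + 3.058 + 2.7939 + 3.596 = 9.4754
Step 3: Objective decrease = 0.5 * g^T H^(-1) g = 4.7377


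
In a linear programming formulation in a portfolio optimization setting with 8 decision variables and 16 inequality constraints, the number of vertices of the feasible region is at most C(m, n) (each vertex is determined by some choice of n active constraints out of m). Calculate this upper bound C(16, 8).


Each vertex corresponds to some choice of n active constraints out of m, so the number of vertices is at most C(m, n) = m! / (n!(m-n)!).
m = 16, n = 8
Numerator: 16 * 15 * 14 * 13 * 12 * 11 * 10 * 9
Denominator: 8! = 40320
C(16, 8) = 12870


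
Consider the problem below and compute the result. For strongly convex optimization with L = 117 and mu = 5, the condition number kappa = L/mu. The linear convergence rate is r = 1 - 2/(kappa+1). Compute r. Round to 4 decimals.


Step 1: Compute the condition number.
kappa = L/mu = 117/5 = 23.4
Step 2: Compute the convergence rate.
r = 1 - 2/(kappa + 1) = 1 - 2*mu/(L + mu) = (L - mu)/(L + mu) = 112/122 = 0.918


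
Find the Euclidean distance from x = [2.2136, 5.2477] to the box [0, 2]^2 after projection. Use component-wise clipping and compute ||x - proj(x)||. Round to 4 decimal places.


Project each component onto [0, 2].
clip(2.2136) = 2.0, clip(5.2477) = 2.0
Projection = [2.0, 2.0]
Squared diffs: [0.0456, 10.5476]
Distance = sqrt(10.5932) = 3.2547


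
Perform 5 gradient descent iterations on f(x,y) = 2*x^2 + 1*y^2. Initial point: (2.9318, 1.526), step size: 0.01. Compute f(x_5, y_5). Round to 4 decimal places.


Gradient descent on f(x,y) = 2*x^2 + 1*y^2.
Starting point: (2.9318, 1.526), alpha = 0.01
Step 1: grad_x = 2*2*2.9318 = 11.7272, grad_y = 2*1*1.526 = 3.052
  x_1 = 2.9318 - 0.01*11.7272 = 2.8145
  y_1 = 1.526 - 0.01*3.052 = 1.4955
Step 2: grad_x = 2*2*2.8145 = 11.2581, grad_y = 2*1*1.4955 = 2.991
  x_2 = 2.8145 - 0.01*11.2581 = 2.7019
  y_2 = 1.4955 - 0.01*2.991 = 1.4656
Step 3: grad_x = 2*2*2.7019 = 10.8078, grad_y = 2*1*1.4656 = 2.9311
  x_3 = 2.7019 - 0.01*10.8078 = 2.5939
  y_3 = 1.4656 - 0.01*2.9311 = 1.4363
Step 4: grad_x = 2*2*2.5939 = 10.3755, grad_y = 2*1*1.4363 = 2.8725
  x_4 = 2.5939 - 0.01*10.3755 = 2.4901
  y_4 = 1.4363 - 0.01*2.8725 = 1.4075
Step 5: grad_x = 2*2*2.4901 = 9.9605, grad_y = 2*1*1.4075 = 2.8151
  x_5 = 2.4901 - 0.01*9.9605 = 2.3905
  y_5 = 1.4075 - 0.01*2.8151 = 1.3794
f(2.3905, 1.3794) = 2*2.3905^2 + 1*1.3794^2 = 13.3318


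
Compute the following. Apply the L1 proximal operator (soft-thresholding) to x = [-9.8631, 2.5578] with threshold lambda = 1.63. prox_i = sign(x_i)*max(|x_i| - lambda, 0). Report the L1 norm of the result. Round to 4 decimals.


Soft-thresholding with lambda = 1.63:
prox(-9.8631) = sign(-9.8631)*max(|-9.8631| - 1.63, 0) = -8.2331
prox(2.5578) = sign(2.5578)*max(|2.5578| - 1.63, 0) = 0.9278
prox(x) = [-8.2331, 0.9278]
||prox(x)||_1 = 8.2331 + 0.9278 = 9.1609


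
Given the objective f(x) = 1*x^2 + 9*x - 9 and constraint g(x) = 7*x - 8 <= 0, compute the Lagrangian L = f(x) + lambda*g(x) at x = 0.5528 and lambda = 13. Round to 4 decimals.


Step 1: Evaluate f(x).
f(0.5528) = 1*0.5528^2 + 9*0.5528 - 9 = -3.7192
Step 2: Evaluate g(x).
g(0.5528) = 7*0.5528 - 8 = -4.1304
Step 3: Compute Lagrangian.
L = -3.7192 + 13*-4.1304 = -57.4144
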